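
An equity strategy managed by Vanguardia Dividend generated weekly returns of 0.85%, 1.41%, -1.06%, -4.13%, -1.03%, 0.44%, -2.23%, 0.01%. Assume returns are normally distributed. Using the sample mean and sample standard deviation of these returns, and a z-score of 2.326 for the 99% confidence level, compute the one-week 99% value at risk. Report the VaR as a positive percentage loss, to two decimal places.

4.93

Mean return r̄ = -5.740 / 8 = -0.7175%
Σ(r − r̄)² = 23.0002; sample σ = √(23.0002/7) = 1.8127%
VaR = −(r̄ − z·σ) = −(-0.7175 − 2.326 × 1.8127) = −(-4.9338) = 4.9338%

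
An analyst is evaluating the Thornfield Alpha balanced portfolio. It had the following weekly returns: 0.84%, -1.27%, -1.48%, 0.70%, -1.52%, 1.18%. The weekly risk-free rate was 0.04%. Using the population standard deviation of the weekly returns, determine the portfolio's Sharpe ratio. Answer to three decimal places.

-0.254

r̄ = (0.84 − 1.27 − 1.48 + 0.7 − 1.52 + 1.18) / 6 = -1.550 / 6 = -0.2583%
Population σ = √[Σ(r − r̄)² / 6] = √[8.3013 / 6] = √1.3836 = 1.1763%
Sharpe = (r̄ − rf) / σ = (-0.2583 − 0.04) / 1.1763 = -0.2983 / 1.1763 = -0.2536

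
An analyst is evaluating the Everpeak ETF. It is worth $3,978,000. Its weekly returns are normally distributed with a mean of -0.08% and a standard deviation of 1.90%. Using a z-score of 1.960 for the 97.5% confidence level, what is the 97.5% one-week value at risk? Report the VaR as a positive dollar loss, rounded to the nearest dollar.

Return at the 97.5% tail: μ − z·σ = -0.08% − 1.960 × 1.90% = -0.08 − 3.7240 = -3.8040%
VaR = −(-3.8040%) × $3,978,000 = 3.8040% × $3,978,000 = $151,323

$151,323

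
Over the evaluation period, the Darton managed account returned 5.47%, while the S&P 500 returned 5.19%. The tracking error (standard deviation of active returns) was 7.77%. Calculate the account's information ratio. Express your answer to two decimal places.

0.04

IR = (Rp − Rb) / TE = (5.47% − 5.19%) / 7.77% = 0.28% / 7.77% = 0.0360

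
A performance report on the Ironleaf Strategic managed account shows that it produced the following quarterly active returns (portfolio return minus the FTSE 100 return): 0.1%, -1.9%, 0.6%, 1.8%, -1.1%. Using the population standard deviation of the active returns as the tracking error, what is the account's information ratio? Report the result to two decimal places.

-0.08

r̄ = (0.1 − 1.9 + 0.6 + 1.8 − 1.1) / 5 = -0.50 / 5 = -0.1000%
Population σ = √[Σ(r − r̄)² / 5] = √[8.3800 / 5] = √1.6760 = 1.2946%
IR = r̄ / tracking error = -0.1000 / 1.2946 = -0.0772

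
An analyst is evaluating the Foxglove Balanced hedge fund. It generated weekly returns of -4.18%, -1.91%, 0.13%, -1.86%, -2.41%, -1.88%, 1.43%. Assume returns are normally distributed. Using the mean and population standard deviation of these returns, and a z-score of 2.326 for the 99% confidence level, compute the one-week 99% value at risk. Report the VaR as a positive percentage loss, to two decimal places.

5.43

Mean return r̄ = -10.680 / 7 = -1.5257%
Population σ = √[Σ(r − r̄)² / 7] = √[19.6898 / 7] = √2.8128 = 1.6771%
VaR = −(r̄ − z·σ) = −(-1.5257 − 2.326 × 1.6771) = −(-5.4266) = 5.4266%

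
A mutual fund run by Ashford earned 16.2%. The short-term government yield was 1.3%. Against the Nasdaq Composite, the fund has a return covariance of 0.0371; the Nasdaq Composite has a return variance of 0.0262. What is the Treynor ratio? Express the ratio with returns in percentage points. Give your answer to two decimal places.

10.52

β = Cov / Var = 0.0371 / 0.0262 = 1.4160
Treynor = (Rp − Rf) / β = (16.2% − 1.3%) / 1.4160 = 14.90 / 1.4160 = 10.5226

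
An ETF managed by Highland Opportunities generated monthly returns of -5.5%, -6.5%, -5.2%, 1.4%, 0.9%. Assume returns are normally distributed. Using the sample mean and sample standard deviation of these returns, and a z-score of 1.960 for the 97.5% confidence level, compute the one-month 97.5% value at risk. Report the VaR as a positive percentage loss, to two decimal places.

μ = (-5.5 − 6.5 − 5.2 + 1.4 + 0.9) / 5 = -2.9800%
Σ(r − μ)² = 57.9080; sample σ = √(57.9080/4) = 3.8049%
VaR = −(μ − z·σ) = −(-2.9800 − 1.960 × 3.8049) = −(-10.4376) = 10.4376%

10.44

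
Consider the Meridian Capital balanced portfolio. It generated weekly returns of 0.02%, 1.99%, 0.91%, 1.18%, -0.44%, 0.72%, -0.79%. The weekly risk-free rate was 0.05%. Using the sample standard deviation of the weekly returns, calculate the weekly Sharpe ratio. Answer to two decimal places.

0.48

r̄ = (0.02 + 1.99 + 0.91 + 1.18 − 0.44 + 0.72 − 0.79) / 7 = 0.5129%
Σ(r − r̄)² = 5.6759; sample σ = √(5.6759/6) = 0.9726%
Sharpe = (r̄ − rf) / σ = (0.5129 − 0.05) / 0.9726 = 0.4629 / 0.9726 = 0.4759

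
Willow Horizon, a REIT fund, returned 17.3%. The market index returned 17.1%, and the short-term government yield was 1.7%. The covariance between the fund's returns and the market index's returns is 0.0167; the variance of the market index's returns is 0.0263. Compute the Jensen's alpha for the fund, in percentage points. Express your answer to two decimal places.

β = Cov / Var = 0.0167 / 0.0263 = 0.6350
E[R] = Rf + β(Rm − Rf) = 1.7% + 0.6350 × (17.1% − 1.7%) = 11.4790%
α = Rp − E[R] = 17.3% − 11.4790% = 5.8210

5.82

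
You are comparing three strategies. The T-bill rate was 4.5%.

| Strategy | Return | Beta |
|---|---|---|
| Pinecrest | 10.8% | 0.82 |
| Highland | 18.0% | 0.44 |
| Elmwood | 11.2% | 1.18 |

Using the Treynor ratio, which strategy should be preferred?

Pinecrest: Treynor = (10.8% − 4.5%) / 0.82 = 7.683
Highland: Treynor = (18.0% − 4.5%) / 0.44 = 30.682
Elmwood: Treynor = (11.2% − 4.5%) / 1.18 = 5.678
Highest: Highland (30.682).

Highland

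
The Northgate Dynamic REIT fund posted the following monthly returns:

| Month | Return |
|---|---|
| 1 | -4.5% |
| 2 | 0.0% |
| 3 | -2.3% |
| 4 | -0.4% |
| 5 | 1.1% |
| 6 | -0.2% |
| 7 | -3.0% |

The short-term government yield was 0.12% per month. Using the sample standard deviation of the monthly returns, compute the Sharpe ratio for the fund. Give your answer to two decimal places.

-0.73

Mean return r̄ = -9.30 / 7 = -1.3286%
Sample σ = √[Σ(r − r̄)² / 6] = √[23.5943 / 6] = √3.9324 = 1.9830%
Sharpe = (r̄ − rf) / σ = (-1.3286 − 0.12) / 1.9830 = -1.4486 / 1.9830 = -0.7305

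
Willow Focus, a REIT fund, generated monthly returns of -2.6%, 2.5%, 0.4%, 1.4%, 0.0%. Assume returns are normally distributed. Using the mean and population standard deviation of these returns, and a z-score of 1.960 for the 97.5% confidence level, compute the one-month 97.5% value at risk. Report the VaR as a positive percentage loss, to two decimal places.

3.00

Mean return r̄ = 1.70 / 5 = 0.3400%
Population σ = √[Σ(r − r̄)² / 5] = √[14.5520 / 5] = √2.9104 = 1.7060%
VaR = −(r̄ − z·σ) = −(0.3400 − 1.960 × 1.7060) = −(-3.0038) = 3.0038%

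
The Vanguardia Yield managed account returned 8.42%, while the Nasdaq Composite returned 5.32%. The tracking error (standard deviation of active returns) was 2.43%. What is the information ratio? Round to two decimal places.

IR = (Rp − Rb) / TE = (8.42% − 5.32%) / 2.43% = 3.10% / 2.43% = 1.2757

1.28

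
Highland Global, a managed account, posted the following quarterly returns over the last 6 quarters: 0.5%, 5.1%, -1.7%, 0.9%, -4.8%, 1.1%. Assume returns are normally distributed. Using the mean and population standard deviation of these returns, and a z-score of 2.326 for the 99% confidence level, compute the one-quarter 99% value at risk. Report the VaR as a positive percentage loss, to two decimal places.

6.80

r̄ = (0.5 + 5.1 − 1.7 + 0.9 − 4.8 + 1.1) / 6 = 0.1833%
Population std dev = √[54.0083 / 6] = 3.0002%
VaR = −(r̄ − z·σ) = −(0.1833 − 2.326 × 3.0002) = −(-6.7952) = 6.7952%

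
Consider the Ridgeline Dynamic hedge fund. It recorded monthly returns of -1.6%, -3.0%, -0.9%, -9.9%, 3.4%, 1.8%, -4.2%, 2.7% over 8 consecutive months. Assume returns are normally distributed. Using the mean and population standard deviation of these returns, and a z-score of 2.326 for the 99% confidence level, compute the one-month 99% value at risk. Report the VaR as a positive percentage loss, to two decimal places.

10.95

r̄ = (-1.6 − 3 − 0.9 − 9.9 + 3.4 + 1.8 − 4.2 + 2.7) / 8 = -1.4625%
Σ(r − r̄)² = (-1.6 − (-1.4625))² + (-3 − (-1.4625))² + … = 132.9988
σ = √[132.9988 / 8] = 4.0774%
VaR = −(r̄ − z·σ) = −(-1.4625 − 2.326 × 4.0774) = −(-10.9465) = 10.9465%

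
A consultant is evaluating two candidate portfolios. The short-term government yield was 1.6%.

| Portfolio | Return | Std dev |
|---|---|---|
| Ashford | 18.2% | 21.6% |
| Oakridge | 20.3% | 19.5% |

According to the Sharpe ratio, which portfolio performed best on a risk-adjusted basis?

Oakridge

Ashford: Sharpe ratio = (18.2% − 1.6%) / 21.6% = 0.769
Oakridge: Sharpe ratio = (20.3% − 1.6%) / 19.5% = 0.959
Highest: Oakridge (0.959).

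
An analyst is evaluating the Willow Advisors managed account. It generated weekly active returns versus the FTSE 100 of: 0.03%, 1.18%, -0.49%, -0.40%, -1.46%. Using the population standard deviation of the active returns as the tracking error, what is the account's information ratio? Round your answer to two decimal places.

Mean return μ = -1.140 / 5 = -0.2280%
Σ(r − μ)² = (0.03 − (-0.2280))² + (1.18 − (-0.2280))² + … = 3.6651
σ = √[3.6651 / 5] = 0.8562%
IR = μ / tracking error = -0.2280 / 0.8562 = -0.2663

-0.27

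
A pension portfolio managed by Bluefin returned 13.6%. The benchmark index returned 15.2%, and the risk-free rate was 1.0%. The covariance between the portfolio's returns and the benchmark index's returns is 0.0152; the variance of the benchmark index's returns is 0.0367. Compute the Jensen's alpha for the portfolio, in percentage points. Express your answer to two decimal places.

6.72

β = Cov / Var = 0.0152 / 0.0367 = 0.4142
E[R] = Rf + β(Rm − Rf) = 1.0% + 0.4142 × (15.2% − 1.0%) = 6.8816%
α = Rp − E[R] = 13.6% − 6.8816% = 6.7184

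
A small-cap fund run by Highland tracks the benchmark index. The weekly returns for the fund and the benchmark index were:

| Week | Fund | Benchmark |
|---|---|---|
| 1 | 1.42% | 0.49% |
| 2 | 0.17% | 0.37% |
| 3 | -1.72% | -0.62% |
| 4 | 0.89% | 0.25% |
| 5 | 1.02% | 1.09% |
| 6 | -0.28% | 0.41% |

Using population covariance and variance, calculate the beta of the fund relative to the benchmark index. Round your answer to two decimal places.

1.68

r̄p = 0.2500%,  r̄m = 0.3317%
Cov = Σ(rp − r̄p)(rm − r̄m) / 6 = 0.4245
Var(rm) = Σ(rm − r̄m)² / 6 = 0.2533
β = Cov / Var = 0.4245 / 0.2533 = 1.6759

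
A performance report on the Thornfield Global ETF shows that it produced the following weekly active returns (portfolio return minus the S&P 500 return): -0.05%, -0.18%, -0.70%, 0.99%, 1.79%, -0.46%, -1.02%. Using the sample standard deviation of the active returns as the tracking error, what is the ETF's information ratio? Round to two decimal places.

0.05

r̄ = (-0.05 − 0.18 − 0.7 + 0.99 + 1.79 − 0.46 − 1.02) / 7 = 0.0529%
Sample σ = √[Σ(r − r̄)² / 6] = √[5.9415 / 6] = √0.9903 = 0.9951%
IR = r̄ / tracking error = 0.0529 / 0.9951 = 0.0532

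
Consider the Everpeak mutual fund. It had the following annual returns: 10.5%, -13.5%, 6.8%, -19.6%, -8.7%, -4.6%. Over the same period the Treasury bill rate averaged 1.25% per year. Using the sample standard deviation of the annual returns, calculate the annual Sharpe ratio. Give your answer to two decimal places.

μ = (10.5 − 13.5 + 6.8 − 19.6 − 8.7 − 4.6) / 6 = -29.10 / 6 = -4.8500%
Sample σ = √[Σ(r − μ)² / 5] = √[678.6150 / 5] = √135.7230 = 11.6500%
Sharpe = (μ − rf) / σ = (-4.8500 − 1.25) / 11.6500 = -6.1000 / 11.6500 = -0.5236

-0.52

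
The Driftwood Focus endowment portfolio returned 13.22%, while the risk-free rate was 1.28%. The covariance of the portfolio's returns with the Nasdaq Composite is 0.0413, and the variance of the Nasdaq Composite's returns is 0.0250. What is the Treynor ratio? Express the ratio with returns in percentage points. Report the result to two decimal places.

7.23

β = Cov / Var = 0.0413 / 0.0250 = 1.6520
Treynor = (Rp − Rf) / β = (13.22% − 1.28%) / 1.6520 = 11.94 / 1.6520 = 7.2276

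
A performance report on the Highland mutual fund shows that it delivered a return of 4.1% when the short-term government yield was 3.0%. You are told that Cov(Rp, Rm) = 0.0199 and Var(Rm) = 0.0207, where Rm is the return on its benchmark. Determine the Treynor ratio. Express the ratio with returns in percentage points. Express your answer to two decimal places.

1.14

β = Cov / Var = 0.0199 / 0.0207 = 0.9614
Treynor = (Rp − Rf) / β = (4.1% − 3.0%) / 0.9614 = 1.10 / 0.9614 = 1.1442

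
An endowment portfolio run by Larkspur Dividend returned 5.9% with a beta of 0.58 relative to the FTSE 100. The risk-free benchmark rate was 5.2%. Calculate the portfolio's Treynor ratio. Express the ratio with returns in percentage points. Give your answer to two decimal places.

Treynor = (Rp − Rf) / β = (5.9% − 5.2%) / 0.58 = 0.70 / 0.58 = 1.2069

1.21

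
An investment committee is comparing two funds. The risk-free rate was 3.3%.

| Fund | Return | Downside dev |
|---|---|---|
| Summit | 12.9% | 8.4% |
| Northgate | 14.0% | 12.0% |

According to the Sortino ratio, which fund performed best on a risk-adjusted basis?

Summit: Sortino ratio = (12.9% − 3.3%) / 8.4% = 1.143
Northgate: Sortino ratio = (14.0% − 3.3%) / 12.0% = 0.892
Highest: Summit (1.143).

Summit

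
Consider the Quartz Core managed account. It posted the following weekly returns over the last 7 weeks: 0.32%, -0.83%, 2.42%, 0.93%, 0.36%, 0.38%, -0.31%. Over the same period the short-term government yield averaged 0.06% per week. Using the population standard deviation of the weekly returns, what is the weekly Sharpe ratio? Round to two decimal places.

0.43

r̄ = (0.32 − 0.83 + 2.42 + 0.93 + 0.36 + 0.38 − 0.31) / 7 = 3.270 / 7 = 0.4671%
Σ(r − r̄)² = 6.3551; population σ = √(6.3551/7) = 0.9528%
Sharpe = (r̄ − rf) / σ = (0.4671 − 0.06) / 0.9528 = 0.4071 / 0.9528 = 0.4273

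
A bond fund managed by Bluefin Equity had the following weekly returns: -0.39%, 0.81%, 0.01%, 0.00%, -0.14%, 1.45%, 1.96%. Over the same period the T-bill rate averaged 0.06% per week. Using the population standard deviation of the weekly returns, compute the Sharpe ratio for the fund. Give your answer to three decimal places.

0.565

Mean return r̄ = 3.700 / 7 = 0.5286%
Population std dev = √[4.8163 / 7] = 0.8295%
Sharpe = (r̄ − rf) / σ = (0.5286 − 0.06) / 0.8295 = 0.4686 / 0.8295 = 0.5649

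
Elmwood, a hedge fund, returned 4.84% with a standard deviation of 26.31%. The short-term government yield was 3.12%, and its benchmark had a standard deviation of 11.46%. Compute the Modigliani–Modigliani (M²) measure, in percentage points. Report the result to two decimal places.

Sharpe = (Rp − Rf) / σp = (4.84% − 3.12%) / 26.31% = 0.0654
M² = Rf + Sharpe × σm = 3.12% + 0.0654 × 11.46% = 3.8695%

3.87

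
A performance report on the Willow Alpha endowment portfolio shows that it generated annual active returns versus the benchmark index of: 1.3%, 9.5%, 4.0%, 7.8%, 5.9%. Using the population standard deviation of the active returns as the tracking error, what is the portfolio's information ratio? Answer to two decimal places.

1.99

μ = (1.3 + 9.5 + 4 + 7.8 + 5.9) / 5 = 28.50 / 5 = 5.7000%
Σ(r − μ)² = (1.3 − 5.7000)² + (9.5 − 5.7000)² + … = 41.1400
σ = √[41.1400 / 5] = 2.8684%
IR = μ / tracking error = 5.7000 / 2.8684 = 1.9872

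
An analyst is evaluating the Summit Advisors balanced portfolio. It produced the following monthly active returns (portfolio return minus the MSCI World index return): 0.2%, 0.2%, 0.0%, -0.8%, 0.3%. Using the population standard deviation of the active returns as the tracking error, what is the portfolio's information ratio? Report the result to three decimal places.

-0.050

Mean return μ = -0.10 / 5 = -0.0200%
Population σ = √[Σ(r − μ)² / 5] = √[0.8080 / 5] = √0.1616 = 0.4020%
IR = μ / tracking error = -0.0200 / 0.4020 = -0.0498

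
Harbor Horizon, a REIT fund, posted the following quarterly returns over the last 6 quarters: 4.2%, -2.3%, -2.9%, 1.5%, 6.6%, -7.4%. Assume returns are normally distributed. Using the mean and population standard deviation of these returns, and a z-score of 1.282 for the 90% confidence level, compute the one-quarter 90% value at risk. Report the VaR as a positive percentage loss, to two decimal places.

r̄ = (4.2 − 2.3 − 2.9 + 1.5 + 6.6 − 7.4) / 6 = -0.0500%
Σ(r − r̄)² = (4.2 − (-0.0500))² + (-2.3 − (-0.0500))² + (-2.9 − (-0.0500))² + … = 131.8950
population σ = √(131.8950 / 6) = √21.9825 = 4.6885%
VaR = −(r̄ − z·σ) = −(-0.0500 − 1.282 × 4.6885) = −(-6.0607) = 6.0607%

6.06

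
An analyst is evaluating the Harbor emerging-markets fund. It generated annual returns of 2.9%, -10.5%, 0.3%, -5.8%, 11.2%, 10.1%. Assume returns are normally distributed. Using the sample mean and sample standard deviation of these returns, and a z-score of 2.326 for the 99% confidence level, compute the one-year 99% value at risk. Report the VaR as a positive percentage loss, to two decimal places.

r̄ = (2.9 − 10.5 + 0.3 − 5.8 + 11.2 + 10.1) / 6 = 8.20 / 6 = 1.3667%
Sample σ = √[Σ(r − r̄)² / 5] = √[368.6333 / 5] = √73.7267 = 8.5864%
VaR = −(r̄ − z·σ) = −(1.3667 − 2.326 × 8.5864) = −(-18.6053) = 18.6053%

18.61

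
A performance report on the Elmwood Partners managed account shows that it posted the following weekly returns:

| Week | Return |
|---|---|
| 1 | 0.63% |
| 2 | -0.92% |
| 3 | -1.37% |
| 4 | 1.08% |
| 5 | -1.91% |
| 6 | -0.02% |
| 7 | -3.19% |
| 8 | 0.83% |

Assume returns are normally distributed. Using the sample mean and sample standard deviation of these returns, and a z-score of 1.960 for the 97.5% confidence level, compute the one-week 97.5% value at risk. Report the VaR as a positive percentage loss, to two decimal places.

r̄ = (0.63 − 0.92 − 1.37 + 1.08 − 1.91 − 0.02 − 3.19 + 0.83) / 8 = -4.870 / 8 = -0.6088%
Σ(r − r̄)² = 15.8355; sample σ = √(15.8355/7) = 1.5041%
VaR = −(r̄ − z·σ) = −(-0.6088 − 1.960 × 1.5041) = −(-3.5568) = 3.5568%

3.56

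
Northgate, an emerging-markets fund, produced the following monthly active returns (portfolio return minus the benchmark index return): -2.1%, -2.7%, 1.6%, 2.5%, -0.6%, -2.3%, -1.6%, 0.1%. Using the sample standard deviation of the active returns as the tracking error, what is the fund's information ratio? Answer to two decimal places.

-0.33

r̄ = (-2.1 − 2.7 + 1.6 + 2.5 − 0.6 − 2.3 − 1.6 + 0.1) / 8 = -0.6375%
Sample std dev = √[25.4788 / 7] = 1.9078%
IR = r̄ / tracking error = -0.6375 / 1.9078 = -0.3342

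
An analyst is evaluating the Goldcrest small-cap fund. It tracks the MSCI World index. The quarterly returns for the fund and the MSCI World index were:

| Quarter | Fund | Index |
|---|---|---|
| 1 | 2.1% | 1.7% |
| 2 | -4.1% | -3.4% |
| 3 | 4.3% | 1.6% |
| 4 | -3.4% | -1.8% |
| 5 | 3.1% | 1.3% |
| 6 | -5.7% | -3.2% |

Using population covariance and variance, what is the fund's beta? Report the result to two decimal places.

r̄p = -0.6167%,  r̄m = -0.6333%
Cov = Σ(rp − r̄p)(rm − r̄m) / 6 = 8.4061
Var(rm) = Σ(rm − r̄m)² / 6 = 4.9622
β = Cov / Var = 8.4061 / 4.9622 = 1.6940

1.69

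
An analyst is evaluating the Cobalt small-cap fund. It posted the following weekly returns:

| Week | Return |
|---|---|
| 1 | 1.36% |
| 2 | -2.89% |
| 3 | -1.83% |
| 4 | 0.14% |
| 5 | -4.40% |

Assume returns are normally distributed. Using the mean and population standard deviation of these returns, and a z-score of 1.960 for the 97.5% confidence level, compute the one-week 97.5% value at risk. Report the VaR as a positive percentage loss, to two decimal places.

5.57

r̄ = (1.36 − 2.89 − 1.83 + 0.14 − 4.4) / 5 = -7.620 / 5 = -1.5240%
Σ(r − r̄)² = (1.36 − (-1.5240))² + (-2.89 − (-1.5240))² + (-1.83 − (-1.5240))² + … = 21.3173
σ = √[21.3173 / 5] = 2.0648%
VaR = −(r̄ − z·σ) = −(-1.5240 − 1.960 × 2.0648) = −(-5.5710) = 5.5710%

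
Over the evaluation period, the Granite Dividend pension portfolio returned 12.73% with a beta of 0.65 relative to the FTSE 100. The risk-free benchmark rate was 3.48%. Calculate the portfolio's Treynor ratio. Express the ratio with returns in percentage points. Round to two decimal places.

Treynor = (Rp − Rf) / β = (12.73% − 3.48%) / 0.65 = 9.25 / 0.65 = 14.2308

14.23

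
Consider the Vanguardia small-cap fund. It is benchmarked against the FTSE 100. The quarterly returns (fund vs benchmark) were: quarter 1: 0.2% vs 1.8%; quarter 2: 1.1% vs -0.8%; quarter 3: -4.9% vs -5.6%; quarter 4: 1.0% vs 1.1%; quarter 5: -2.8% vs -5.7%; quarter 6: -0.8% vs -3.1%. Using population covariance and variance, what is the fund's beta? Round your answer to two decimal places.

0.63

r̄p = -1.0333%,  r̄m = -2.0500%
Cov = Σ(rp − r̄p)(rm − r̄m) / 6 = 5.6250
Var(rm) = Σ(rm − r̄m)² / 6 = 8.8892
β = Cov / Var = 5.6250 / 8.8892 = 0.6328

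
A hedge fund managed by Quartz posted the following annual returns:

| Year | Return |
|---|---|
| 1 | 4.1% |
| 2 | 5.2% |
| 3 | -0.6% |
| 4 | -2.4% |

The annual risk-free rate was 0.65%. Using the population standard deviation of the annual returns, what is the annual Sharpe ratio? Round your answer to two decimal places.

r̄ = (4.1 + 5.2 − 0.6 − 2.4) / 4 = 6.30 / 4 = 1.5750%
Σ(r − r̄)² = 40.0475; population σ = √(40.0475/4) = 3.1642%
Sharpe = (r̄ − rf) / σ = (1.5750 − 0.65) / 3.1642 = 0.9250 / 3.1642 = 0.2923

0.29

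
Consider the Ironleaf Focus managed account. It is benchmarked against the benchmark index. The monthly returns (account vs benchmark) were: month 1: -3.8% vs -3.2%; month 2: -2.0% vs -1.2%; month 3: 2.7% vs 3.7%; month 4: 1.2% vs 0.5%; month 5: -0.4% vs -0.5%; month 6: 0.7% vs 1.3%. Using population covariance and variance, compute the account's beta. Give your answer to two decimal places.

0.96

r̄p = -0.2667%,  r̄m = 0.1000%
Cov = Σ(rp − r̄p)(rm − r̄m) / 6 = 4.4033
Var(rm) = Σ(rm − r̄m)² / 6 = 4.5833
β = Cov / Var = 4.4033 / 4.5833 = 0.9607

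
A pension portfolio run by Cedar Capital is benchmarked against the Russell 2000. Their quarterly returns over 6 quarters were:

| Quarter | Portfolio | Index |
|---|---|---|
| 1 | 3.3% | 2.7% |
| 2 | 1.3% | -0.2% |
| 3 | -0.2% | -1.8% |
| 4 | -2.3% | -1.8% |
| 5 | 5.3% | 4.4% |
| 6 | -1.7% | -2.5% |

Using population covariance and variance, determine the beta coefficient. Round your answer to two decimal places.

1.02

r̄p = 0.9500%,  r̄m = 0.1333%
Cov = Σ(rp − r̄p)(rm − r̄m) / 6 = 6.6600
Var(rm) = Σ(rm − r̄m)² / 6 = 6.5522
β = Cov / Var = 6.6600 / 6.5522 = 1.0165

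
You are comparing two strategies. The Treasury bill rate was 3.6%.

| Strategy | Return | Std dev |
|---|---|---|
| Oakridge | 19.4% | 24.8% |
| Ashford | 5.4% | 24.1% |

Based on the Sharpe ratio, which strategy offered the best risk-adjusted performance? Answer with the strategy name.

Oakridge

Oakridge: Sharpe ratio = (19.4% − 3.6%) / 24.8% = 0.637
Ashford: Sharpe ratio = (5.4% − 3.6%) / 24.1% = 0.075
Highest: Oakridge (0.637).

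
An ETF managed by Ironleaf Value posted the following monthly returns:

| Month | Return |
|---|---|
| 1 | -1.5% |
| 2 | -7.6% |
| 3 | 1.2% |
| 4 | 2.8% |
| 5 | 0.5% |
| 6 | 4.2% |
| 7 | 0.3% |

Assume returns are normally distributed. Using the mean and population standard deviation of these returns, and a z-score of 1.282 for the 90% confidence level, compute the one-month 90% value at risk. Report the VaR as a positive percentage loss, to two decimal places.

4.54

Mean return r̄ = -0.10 / 7 = -0.0143%
Population std dev = √[87.2686 / 7] = 3.5309%
VaR = −(r̄ − z·σ) = −(-0.0143 − 1.282 × 3.5309) = −(-4.5409) = 4.5409%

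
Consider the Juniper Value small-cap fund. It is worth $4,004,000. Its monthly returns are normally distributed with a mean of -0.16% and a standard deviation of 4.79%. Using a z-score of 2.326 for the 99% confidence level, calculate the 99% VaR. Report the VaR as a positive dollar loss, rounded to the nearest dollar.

$452,514

Return at the 99% tail: μ − z·σ = -0.16% − 2.326 × 4.79% = -0.16 − 11.14154 = -11.30154%
VaR = −(-11.30154%) × $4,004,000 = 11.30154% × $4,004,000 = $452,514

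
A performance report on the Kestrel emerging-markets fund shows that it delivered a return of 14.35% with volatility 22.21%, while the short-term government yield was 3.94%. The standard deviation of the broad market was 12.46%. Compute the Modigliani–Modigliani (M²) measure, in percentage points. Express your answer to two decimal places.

Sharpe = (Rp − Rf) / σp = (14.35% − 3.94%) / 22.21% = 0.4687
M² = Rf + Sharpe × σm = 3.94% + 0.4687 × 12.46% = 9.7800%

9.78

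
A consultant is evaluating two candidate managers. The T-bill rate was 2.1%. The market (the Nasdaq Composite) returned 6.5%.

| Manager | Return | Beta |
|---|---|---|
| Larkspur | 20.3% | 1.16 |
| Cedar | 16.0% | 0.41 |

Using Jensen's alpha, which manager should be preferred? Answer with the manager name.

Larkspur: α = 20.3% − [2.1% + 1.16 × (6.5% − 2.1%)] = 13.096
Cedar: α = 16.0% − [2.1% + 0.41 × (6.5% − 2.1%)] = 12.096
Highest: Larkspur (13.096).

Larkspur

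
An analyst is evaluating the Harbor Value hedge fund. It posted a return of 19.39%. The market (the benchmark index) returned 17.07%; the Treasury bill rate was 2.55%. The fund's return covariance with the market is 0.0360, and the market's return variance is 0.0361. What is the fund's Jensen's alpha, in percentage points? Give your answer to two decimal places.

2.36

β = Cov / Var = 0.0360 / 0.0361 = 0.9972
E[R] = Rf + β(Rm − Rf) = 2.55% + 0.9972 × (17.07% − 2.55%) = 17.0293%
α = Rp − E[R] = 19.39% − 17.0293% = 2.3607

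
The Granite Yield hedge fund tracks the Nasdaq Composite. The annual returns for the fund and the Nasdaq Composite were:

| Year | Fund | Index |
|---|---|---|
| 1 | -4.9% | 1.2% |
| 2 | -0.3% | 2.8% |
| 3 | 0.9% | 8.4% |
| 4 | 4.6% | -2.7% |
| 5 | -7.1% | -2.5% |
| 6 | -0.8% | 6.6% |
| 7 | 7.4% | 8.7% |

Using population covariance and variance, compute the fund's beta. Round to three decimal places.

r̄p = -0.0286%,  r̄m = 3.2143%
Cov = Σ(rp − r̄p)(rm − r̄m) / 7 = 9.4161
Var(rm) = Σ(rm − r̄m)² / 7 = 20.0441
β = Cov / Var = 9.4161 / 20.0441 = 0.4698

0.470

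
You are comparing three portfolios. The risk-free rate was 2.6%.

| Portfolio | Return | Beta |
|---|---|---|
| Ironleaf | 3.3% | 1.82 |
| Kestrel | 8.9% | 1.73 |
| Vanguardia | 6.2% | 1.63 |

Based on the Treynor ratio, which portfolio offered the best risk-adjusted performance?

Kestrel

Ironleaf: Treynor = (3.3% − 2.6%) / 1.82 = 0.385
Kestrel: Treynor = (8.9% − 2.6%) / 1.73 = 3.642
Vanguardia: Treynor = (6.2% − 2.6%) / 1.63 = 2.209
Highest: Kestrel (3.642).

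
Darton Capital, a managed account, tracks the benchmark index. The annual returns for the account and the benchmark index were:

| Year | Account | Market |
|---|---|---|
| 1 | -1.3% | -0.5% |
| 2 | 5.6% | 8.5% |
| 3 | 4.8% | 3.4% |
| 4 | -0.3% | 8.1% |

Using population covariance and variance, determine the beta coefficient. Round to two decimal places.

0.35

r̄p = 2.2000%,  r̄m = 4.8750%
Cov = Σ(rp − r̄p)(rm − r̄m) / 4 = 4.8100
Var(rm) = Σ(rm − r̄m)² / 4 = 13.6519
β = Cov / Var = 4.8100 / 13.6519 = 0.3523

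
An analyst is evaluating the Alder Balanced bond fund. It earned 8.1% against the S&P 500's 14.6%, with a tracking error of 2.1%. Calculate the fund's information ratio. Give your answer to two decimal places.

-3.10

IR = (Rp − Rb) / TE = (8.1% − 14.6%) / 2.1% = -6.50% / 2.1% = -3.0952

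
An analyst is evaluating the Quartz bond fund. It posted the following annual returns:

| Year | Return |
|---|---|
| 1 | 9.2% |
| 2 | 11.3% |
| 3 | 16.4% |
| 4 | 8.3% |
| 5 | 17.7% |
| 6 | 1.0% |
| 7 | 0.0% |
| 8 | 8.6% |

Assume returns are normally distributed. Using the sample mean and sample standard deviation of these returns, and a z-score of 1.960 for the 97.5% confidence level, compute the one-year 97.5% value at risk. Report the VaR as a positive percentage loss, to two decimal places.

μ = (9.2 + 11.3 + 16.4 + 8.3 + 17.7 + 1 + 0 + 8.6) / 8 = 72.50 / 8 = 9.0625%
Sample std dev = √[281.3988 / 7] = 6.3403%
VaR = −(μ − z·σ) = −(9.0625 − 1.960 × 6.3403) = −(-3.3645) = 3.3645%

3.36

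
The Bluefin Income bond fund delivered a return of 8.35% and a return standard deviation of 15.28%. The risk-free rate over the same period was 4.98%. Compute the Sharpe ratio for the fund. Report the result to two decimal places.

Sharpe = (Rp − Rf) / σp = (8.35% − 4.98%) / 15.28% = 3.37% / 15.28% = 0.2205

0.22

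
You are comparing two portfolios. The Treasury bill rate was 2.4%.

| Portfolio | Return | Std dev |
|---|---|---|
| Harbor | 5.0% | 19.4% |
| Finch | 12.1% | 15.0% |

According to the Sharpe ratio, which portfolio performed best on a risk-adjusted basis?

Harbor: Sharpe ratio = (5.0% − 2.4%) / 19.4% = 0.134
Finch: Sharpe ratio = (12.1% − 2.4%) / 15.0% = 0.647
Highest: Finch (0.647).

Finch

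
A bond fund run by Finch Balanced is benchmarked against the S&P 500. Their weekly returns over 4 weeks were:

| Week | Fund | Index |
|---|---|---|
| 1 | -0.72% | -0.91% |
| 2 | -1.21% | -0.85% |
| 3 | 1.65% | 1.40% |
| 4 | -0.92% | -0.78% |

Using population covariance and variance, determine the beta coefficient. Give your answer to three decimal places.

r̄p = -0.3000%,  r̄m = -0.2850%
Cov = Σ(rp − r̄p)(rm − r̄m) / 4 = 1.0923
Var(rm) = Σ(rm − r̄m)² / 4 = 0.9485
β = Cov / Var = 1.0923 / 0.9485 = 1.1516

1.152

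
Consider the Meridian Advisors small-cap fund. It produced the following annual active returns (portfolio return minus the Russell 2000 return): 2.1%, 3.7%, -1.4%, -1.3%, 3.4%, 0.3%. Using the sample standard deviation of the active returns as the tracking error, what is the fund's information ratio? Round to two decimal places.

r̄ = (2.1 + 3.7 − 1.4 − 1.3 + 3.4 + 0.3) / 6 = 1.1333%
Σ(r − r̄)² = 25.6933; sample σ = √(25.6933/5) = 2.2669%
IR = r̄ / tracking error = 1.1333 / 2.2669 = 0.4999

0.50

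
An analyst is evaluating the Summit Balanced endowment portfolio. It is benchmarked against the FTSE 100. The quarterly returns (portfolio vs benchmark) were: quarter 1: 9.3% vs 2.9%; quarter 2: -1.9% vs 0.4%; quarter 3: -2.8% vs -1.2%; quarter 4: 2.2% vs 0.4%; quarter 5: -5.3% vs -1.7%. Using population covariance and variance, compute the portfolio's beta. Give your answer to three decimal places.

r̄p = 0.3000%,  r̄m = 0.1600%
Cov = Σ(rp − r̄p)(rm − r̄m) / 5 = 7.8440
Var(rm) = Σ(rm − r̄m)² / 5 = 2.5864
β = Cov / Var = 7.8440 / 2.5864 = 3.0328

3.033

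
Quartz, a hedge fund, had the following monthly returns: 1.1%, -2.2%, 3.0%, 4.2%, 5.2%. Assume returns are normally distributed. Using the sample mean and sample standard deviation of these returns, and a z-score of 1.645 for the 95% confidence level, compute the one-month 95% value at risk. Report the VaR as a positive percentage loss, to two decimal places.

Mean return μ = 11.30 / 5 = 2.2600%
Σ(r − μ)² = (1.1 − 2.2600)² + (-2.2 − 2.2600)² + … = 34.1920
σ = √[34.1920 / 4] = 2.9237%
VaR = −(μ − z·σ) = −(2.2600 − 1.645 × 2.9237) = −(-2.5495) = 2.5495%

2.55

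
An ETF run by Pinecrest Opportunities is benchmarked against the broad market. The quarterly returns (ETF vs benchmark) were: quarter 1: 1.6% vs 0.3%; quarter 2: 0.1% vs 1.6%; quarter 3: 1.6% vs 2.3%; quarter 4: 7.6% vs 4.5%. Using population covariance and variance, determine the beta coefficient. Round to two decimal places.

1.60

r̄p = 2.7250%,  r̄m = 2.1750%
Cov = Σ(rp − r̄p)(rm − r̄m) / 4 = 3.7031
Var(rm) = Σ(rm − r̄m)² / 4 = 2.3169
β = Cov / Var = 3.7031 / 2.3169 = 1.5983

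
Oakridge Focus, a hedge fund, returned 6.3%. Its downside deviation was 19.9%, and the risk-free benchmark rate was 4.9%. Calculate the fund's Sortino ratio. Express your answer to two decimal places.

0.07

Sortino = (Rp − Rf) / σd = (6.3% − 4.9%) / 19.9% = 1.40% / 19.9% = 0.0704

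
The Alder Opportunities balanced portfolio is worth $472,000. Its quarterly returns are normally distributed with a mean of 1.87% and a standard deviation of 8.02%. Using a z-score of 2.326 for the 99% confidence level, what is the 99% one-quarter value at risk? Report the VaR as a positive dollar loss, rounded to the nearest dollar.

Return at the 99% tail: μ − z·σ = 1.87% − 2.326 × 8.02% = 1.87 − 18.65452 = -16.78452%
VaR = −(-16.78452%) × $472,000 = 16.78452% × $472,000 = $79,223

$79,223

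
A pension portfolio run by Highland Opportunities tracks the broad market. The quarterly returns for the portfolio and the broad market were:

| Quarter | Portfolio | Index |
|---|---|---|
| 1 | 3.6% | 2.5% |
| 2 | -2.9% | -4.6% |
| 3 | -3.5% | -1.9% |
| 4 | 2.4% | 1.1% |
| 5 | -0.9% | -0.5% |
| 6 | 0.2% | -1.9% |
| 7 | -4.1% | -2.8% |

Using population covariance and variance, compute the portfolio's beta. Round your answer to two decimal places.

1.08

r̄p = -0.7429%,  r̄m = -1.1571%
Cov = Σ(rp − r̄p)(rm − r̄m) / 7 = 5.3090
Var(rm) = Σ(rm − r̄m)² / 7 = 4.9367
β = Cov / Var = 5.3090 / 4.9367 = 1.0754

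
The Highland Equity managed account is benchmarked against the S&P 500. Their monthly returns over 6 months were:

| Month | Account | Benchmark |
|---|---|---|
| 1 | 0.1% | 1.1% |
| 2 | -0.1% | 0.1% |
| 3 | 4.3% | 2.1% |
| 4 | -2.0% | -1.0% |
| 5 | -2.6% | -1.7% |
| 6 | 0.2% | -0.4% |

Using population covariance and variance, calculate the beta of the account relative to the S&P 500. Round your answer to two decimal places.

1.60

r̄p = -0.0167%,  r̄m = 0.0333%
Cov = Σ(rp − r̄p)(rm − r̄m) / 6 = 2.5789
Var(rm) = Σ(rm − r̄m)² / 6 = 1.6122
β = Cov / Var = 2.5789 / 1.6122 = 1.5996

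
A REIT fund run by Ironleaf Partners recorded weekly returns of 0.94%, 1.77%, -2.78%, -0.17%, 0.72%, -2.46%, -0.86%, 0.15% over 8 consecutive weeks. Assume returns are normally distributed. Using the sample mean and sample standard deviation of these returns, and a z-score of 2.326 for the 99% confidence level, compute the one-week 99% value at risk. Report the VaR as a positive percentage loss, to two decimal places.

Mean return r̄ = -2.690 / 8 = -0.3363%
Σ(r − r̄)² = 18.2014; sample σ = √(18.2014/7) = 1.6125%
VaR = −(r̄ − z·σ) = −(-0.3363 − 2.326 × 1.6125) = −(-4.0870) = 4.0870%

4.09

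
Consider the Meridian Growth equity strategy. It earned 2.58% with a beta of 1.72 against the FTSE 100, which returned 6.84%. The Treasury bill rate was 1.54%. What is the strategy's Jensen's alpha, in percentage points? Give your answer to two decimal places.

CAPM expected return = Rf + β(Rm − Rf) = 1.54% + 1.72 × (6.84% − 1.54%) = 1.54 + 1.72 × 5.30 = 10.6560%
Jensen's α = Rp − E[R] = 2.58% − 10.6560% = -8.0760

-8.08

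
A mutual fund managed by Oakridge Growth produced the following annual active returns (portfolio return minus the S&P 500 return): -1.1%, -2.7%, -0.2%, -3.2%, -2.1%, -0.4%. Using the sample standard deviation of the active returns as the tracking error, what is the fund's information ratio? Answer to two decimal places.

-1.31

r̄ = (-1.1 − 2.7 − 0.2 − 3.2 − 2.1 − 0.4) / 6 = -1.6167%
Σ(r − r̄)² = (-1.1 − (-1.6167))² + (-2.7 − (-1.6167))² + (-0.2 − (-1.6167))² + … = 7.6683
sample σ = √(7.6683 / 5) = √1.5337 = 1.2384%
IR = r̄ / tracking error = -1.6167 / 1.2384 = -1.3055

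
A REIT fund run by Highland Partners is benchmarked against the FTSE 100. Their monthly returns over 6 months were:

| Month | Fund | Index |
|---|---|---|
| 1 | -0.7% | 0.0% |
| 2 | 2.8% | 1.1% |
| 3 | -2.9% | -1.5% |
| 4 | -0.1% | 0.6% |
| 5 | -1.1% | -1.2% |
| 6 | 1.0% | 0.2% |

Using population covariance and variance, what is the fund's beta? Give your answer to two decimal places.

1.69

r̄p = -0.1667%,  r̄m = -0.1333%
Cov = Σ(rp − r̄p)(rm − r̄m) / 6 = 1.4594
Var(rm) = Σ(rm − r̄m)² / 6 = 0.8656
β = Cov / Var = 1.4594 / 0.8656 = 1.6860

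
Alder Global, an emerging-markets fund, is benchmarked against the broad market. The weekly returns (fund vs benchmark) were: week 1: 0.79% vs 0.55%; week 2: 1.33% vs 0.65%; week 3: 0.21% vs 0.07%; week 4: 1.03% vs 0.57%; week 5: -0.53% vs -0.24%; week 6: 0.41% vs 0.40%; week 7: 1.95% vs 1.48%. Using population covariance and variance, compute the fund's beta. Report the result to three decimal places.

1.442

r̄p = 0.7414%,  r̄m = 0.4971%
Cov = Σ(rp − r̄p)(rm − r̄m) / 7 = 0.3568
Var(rm) = Σ(rm − r̄m)² / 7 = 0.2475
β = Cov / Var = 0.3568 / 0.2475 = 1.4416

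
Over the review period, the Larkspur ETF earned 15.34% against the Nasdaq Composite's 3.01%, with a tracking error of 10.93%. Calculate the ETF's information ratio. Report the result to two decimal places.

IR = (Rp − Rb) / TE = (15.34% − 3.01%) / 10.93% = 12.33% / 10.93% = 1.1281

1.13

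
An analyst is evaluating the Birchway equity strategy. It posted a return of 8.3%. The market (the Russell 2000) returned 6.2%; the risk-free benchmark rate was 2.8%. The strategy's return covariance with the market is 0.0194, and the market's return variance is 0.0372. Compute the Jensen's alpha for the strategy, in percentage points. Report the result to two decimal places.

3.73

β = Cov / Var = 0.0194 / 0.0372 = 0.5215
E[R] = Rf + β(Rm − Rf) = 2.8% + 0.5215 × (6.2% − 2.8%) = 4.5731%
α = Rp − E[R] = 8.3% − 4.5731% = 3.7269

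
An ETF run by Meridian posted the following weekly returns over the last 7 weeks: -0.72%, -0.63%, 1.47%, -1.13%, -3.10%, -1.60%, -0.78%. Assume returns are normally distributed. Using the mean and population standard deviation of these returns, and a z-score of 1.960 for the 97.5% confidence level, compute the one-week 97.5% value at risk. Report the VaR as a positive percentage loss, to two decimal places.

3.40

r̄ = (-0.72 − 0.63 + 1.47 − 1.13 − 3.1 − 1.6 − 0.78) / 7 = -6.490 / 7 = -0.9271%
Population std dev = √[11.1143 / 7] = 1.2601%
VaR = −(r̄ − z·σ) = −(-0.9271 − 1.960 × 1.2601) = −(-3.3969) = 3.3969%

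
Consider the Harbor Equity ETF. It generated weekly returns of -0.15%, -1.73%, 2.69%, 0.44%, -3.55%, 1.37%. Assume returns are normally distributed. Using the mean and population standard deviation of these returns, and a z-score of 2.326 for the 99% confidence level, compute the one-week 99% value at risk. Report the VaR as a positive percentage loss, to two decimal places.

r̄ = (-0.15 − 1.73 + 2.69 + 0.44 − 3.55 + 1.37) / 6 = -0.1550%
Population std dev = √[24.7804 / 6] = 2.0323%
VaR = −(r̄ − z·σ) = −(-0.1550 − 2.326 × 2.0323) = −(-4.8821) = 4.8821%

4.88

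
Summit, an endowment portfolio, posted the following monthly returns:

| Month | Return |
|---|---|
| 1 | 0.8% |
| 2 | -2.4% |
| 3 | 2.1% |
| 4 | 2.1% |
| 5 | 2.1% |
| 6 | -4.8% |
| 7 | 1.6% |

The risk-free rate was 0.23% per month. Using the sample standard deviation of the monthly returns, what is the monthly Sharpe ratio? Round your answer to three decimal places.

r̄ = (0.8 − 2.4 + 2.1 + 2.1 + 2.1 − 4.8 + 1.6) / 7 = 1.50 / 7 = 0.2143%
Σ(r − r̄)² = 44.9086; sample σ = √(44.9086/6) = 2.7358%
Sharpe = (r̄ − rf) / σ = (0.2143 − 0.23) / 2.7358 = -0.0157 / 2.7358 = -0.0057

-0.006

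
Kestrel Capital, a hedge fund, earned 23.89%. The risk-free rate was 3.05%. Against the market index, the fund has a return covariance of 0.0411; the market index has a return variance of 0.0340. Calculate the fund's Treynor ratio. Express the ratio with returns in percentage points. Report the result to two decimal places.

17.24

β = Cov / Var = 0.0411 / 0.0340 = 1.2088
Treynor = (Rp − Rf) / β = (23.89% − 3.05%) / 1.2088 = 20.84 / 1.2088 = 17.2402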